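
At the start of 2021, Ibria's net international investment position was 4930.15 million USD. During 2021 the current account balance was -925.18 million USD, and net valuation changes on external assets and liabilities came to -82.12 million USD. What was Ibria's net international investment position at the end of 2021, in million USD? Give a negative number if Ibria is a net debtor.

Change in NIIP = current account + net valuation change = -925.18 + (-82.12) = -1007.30
End-of-year NIIP = 4930.15 + (-1007.30) = 3922.85

3922.85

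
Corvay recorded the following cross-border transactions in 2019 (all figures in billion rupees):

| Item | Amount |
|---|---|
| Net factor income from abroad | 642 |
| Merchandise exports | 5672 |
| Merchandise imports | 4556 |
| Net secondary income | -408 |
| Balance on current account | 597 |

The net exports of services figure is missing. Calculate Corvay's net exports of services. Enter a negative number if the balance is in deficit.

-753

Current account = goods balance + services balance + net primary income + net secondary income
Sum of the known components = 1350
Net exports of services = CA - (known components) = 597 - 1350 = -753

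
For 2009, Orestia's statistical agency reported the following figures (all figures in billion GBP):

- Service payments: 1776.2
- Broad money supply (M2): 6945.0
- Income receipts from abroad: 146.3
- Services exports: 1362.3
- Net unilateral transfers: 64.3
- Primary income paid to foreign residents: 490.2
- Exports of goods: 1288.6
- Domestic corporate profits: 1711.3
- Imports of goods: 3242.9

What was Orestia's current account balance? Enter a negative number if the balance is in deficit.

Goods balance = 1288.6 - 3242.9 = -1954.3
Services balance = 1362.3 - 1776.2 = -413.9
Trade balance (goods + services) = -1954.3 + (-413.9) = -2368.2
Net primary income = 146.3 - 490.2 = -343.9
Net secondary income = 64.3
Current account = -2368.2 + (-343.9) + 64.3 = -2647.8

-2647.8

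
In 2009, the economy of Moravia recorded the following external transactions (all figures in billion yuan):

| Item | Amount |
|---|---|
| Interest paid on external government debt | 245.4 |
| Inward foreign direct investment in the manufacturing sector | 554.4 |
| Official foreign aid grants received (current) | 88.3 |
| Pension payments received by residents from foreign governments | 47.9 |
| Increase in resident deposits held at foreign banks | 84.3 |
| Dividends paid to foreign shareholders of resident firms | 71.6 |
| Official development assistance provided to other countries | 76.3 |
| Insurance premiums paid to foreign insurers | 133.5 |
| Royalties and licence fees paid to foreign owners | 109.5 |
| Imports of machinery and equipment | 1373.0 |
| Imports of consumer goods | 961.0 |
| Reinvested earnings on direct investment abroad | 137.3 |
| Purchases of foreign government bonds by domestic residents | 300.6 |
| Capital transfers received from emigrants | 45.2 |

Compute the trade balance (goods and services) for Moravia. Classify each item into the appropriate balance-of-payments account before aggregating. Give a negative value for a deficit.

-2577.0

Goods: -1373.0 - 961.0 = -2334.0
Services: -109.5 - 133.5 = -243.0
Trade balance = -2334.0 + (-243.0) = -2577.0
(Excluded from the trade balance — primary income: interest paid on external government debt 245.4, dividends paid to foreign shareholders of resident firms 71.6, reinvested earnings on direct investment abroad 137.3; financial account: inward foreign direct investment in the manufacturing sector 554.4, increase in resident deposits held at foreign banks 84.3, purchases of foreign government bonds by domestic residents 300.6; secondary income: official foreign aid grants received (current) 88.3, pension payments received by residents from foreign governments 47.9, official development assistance provided to other countries 76.3; capital account: capital transfers received from emigrants 45.2.)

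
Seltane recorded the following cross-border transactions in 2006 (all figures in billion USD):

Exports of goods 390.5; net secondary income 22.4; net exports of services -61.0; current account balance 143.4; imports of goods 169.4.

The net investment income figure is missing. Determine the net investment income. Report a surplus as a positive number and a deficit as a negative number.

Current account = goods balance + services balance + net primary income + net secondary income
Sum of the known components = 182.5
Net investment income = CA - (known components) = 143.4 - 182.5 = -39.1

-39.1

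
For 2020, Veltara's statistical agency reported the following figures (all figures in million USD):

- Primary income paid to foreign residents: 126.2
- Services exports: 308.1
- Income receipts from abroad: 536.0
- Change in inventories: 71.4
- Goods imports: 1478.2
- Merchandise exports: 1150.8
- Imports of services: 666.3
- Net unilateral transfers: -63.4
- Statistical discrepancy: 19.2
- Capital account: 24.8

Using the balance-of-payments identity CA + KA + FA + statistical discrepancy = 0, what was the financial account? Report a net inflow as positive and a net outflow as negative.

295.2

Goods balance = 1150.8 - 1478.2 = -327.4
Services balance = 308.1 - 666.3 = -358.2
Trade balance (goods + services) = -327.4 + (-358.2) = -685.6
Net primary income = 536.0 - 126.2 = 409.8
Net secondary income = -63.4
Current account = -685.6 + 409.8 + (-63.4) = -339.2
Financial account = -(-339.2 + 24.8 + 19.2) = 295.2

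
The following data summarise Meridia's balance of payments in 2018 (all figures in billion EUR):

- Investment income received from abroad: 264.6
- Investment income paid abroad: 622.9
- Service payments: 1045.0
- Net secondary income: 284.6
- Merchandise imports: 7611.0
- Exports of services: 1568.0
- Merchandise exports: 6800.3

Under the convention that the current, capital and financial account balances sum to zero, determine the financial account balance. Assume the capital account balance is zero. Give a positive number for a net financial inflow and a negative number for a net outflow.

Goods balance = 6800.3 - 7611.0 = -810.7
Services balance = 1568.0 - 1045.0 = 523.0
Trade balance (goods + services) = -810.7 + 523.0 = -287.7
Net primary income = 264.6 - 622.9 = -358.3
Net secondary income = 284.6
Current account = -287.7 + (-358.3) + 284.6 = -361.4
Financial account = -(-361.4) = 361.4

361.4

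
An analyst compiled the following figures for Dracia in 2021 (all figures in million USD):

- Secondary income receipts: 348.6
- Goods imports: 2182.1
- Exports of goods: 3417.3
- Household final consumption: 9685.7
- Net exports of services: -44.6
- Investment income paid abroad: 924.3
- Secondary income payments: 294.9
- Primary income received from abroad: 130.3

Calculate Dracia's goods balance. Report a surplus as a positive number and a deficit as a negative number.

Goods balance = 3417.3 - 2182.1 = 1235.2

1235.2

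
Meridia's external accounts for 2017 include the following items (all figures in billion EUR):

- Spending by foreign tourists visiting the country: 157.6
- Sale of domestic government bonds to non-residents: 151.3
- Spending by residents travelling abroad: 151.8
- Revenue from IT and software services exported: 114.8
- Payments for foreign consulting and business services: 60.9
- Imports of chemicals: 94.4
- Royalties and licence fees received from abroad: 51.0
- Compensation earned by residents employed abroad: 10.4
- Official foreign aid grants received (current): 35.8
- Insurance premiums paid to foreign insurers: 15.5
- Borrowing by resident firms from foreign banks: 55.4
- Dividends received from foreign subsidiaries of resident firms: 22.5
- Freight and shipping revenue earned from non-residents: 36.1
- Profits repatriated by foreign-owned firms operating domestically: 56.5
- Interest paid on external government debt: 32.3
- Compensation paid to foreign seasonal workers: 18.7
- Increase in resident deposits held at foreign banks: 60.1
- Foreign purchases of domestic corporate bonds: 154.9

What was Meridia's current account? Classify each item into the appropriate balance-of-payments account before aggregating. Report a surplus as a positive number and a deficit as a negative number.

-1.9

Goods: -94.4
Services: -151.8 + 157.6 - 60.9 + 114.8 + 51.0 + 36.1 - 15.5 = 131.3
Primary income: 22.5 - 18.7 - 56.5 + 10.4 - 32.3 = -74.6
Secondary income: 35.8
Current account = (-94.4) + 131.3 + (-74.6) + 35.8 = -1.9
(Excluded from the current account — financial account: sale of domestic government bonds to non-residents 151.3, borrowing by resident firms from foreign banks 55.4, increase in resident deposits held at foreign banks 60.1, foreign purchases of domestic corporate bonds 154.9.)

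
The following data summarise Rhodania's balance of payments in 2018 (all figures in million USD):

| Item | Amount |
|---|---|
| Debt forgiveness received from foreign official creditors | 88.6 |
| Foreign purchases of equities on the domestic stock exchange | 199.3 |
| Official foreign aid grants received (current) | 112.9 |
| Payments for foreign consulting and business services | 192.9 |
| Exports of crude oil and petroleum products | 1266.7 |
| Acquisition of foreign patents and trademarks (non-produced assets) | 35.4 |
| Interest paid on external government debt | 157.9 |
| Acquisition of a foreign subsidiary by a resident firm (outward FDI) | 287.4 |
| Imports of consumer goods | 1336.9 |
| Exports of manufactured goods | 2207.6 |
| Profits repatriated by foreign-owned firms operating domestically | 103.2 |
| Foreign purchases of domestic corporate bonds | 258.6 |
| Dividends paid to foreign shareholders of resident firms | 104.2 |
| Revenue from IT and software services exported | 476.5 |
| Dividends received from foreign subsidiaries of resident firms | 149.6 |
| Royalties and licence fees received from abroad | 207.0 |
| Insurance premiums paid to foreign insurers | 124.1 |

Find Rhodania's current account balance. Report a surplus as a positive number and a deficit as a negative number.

2401.1

Goods: 2207.6 - 1336.9 + 1266.7 = 2137.4
Services: -124.1 + 476.5 - 192.9 + 207.0 = 366.5
Primary income: -104.2 - 157.9 - 103.2 + 149.6 = -215.7
Secondary income: 112.9
Current account = 2137.4 + 366.5 + (-215.7) + 112.9 = 2401.1
(Excluded from the current account — capital account: debt forgiveness received from foreign official creditors 88.6, acquisition of foreign patents and trademarks (non-produced assets) 35.4; financial account: foreign purchases of equities on the domestic stock exchange 199.3, acquisition of a foreign subsidiary by a resident firm (outward FDI) 287.4, foreign purchases of domestic corporate bonds 258.6.)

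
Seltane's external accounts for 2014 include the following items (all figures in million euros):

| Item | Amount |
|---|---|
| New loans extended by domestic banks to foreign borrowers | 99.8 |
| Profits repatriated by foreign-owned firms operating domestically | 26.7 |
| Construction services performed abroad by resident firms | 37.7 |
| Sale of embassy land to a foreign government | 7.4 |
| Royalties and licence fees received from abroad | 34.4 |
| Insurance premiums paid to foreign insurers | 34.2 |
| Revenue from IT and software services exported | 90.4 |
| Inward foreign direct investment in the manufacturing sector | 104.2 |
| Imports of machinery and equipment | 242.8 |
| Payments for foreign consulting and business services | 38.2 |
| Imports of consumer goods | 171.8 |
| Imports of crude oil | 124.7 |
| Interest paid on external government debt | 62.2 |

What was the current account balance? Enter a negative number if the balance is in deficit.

Goods: -124.7 - 242.8 - 171.8 = -539.3
Services: 90.4 - 34.2 - 38.2 + 37.7 + 34.4 = 90.1
Primary income: -62.2 - 26.7 = -88.9
Current account = (-539.3) + 90.1 + (-88.9) = -538.1
(Excluded from the current account — financial account: new loans extended by domestic banks to foreign borrowers 99.8, inward foreign direct investment in the manufacturing sector 104.2; capital account: sale of embassy land to a foreign government 7.4.)

-538.1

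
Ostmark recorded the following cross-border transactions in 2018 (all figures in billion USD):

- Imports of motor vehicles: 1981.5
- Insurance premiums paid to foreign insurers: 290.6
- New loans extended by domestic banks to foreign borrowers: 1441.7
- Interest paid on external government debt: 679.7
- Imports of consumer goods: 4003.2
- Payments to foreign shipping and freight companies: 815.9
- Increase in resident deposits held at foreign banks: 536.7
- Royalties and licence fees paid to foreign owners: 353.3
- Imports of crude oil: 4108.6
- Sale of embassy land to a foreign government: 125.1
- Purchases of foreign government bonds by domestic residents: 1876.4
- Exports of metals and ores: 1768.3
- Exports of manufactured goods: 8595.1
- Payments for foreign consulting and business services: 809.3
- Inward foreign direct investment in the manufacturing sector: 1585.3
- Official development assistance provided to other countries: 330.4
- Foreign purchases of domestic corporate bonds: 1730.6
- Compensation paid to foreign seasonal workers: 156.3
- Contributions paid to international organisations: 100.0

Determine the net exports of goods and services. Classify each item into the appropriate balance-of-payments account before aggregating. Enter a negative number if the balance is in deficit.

-1999.0

Goods: -4108.6 + 8595.1 - 1981.5 + 1768.3 - 4003.2 = 270.1
Services: -290.6 - 809.3 - 815.9 - 353.3 = -2269.1
Trade balance = 270.1 + (-2269.1) = -1999.0
(Excluded from the trade balance — financial account: new loans extended by domestic banks to foreign borrowers 1441.7, increase in resident deposits held at foreign banks 536.7, purchases of foreign government bonds by domestic residents 1876.4, inward foreign direct investment in the manufacturing sector 1585.3, foreign purchases of domestic corporate bonds 1730.6; primary income: interest paid on external government debt 679.7, compensation paid to foreign seasonal workers 156.3; capital account: sale of embassy land to a foreign government 125.1; secondary income: official development assistance provided to other countries 330.4, contributions paid to international organisations 100.0.)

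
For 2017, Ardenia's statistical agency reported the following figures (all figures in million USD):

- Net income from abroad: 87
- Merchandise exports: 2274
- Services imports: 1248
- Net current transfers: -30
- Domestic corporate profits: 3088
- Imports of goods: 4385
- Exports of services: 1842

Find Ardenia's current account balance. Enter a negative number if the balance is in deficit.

-1460

Goods balance = 2274 - 4385 = -2111
Services balance = 1842 - 1248 = 594
Trade balance (goods + services) = -2111 + 594 = -1517
Net primary income = 87
Net secondary income = -30
Current account = -1517 + 87 + (-30) = -1460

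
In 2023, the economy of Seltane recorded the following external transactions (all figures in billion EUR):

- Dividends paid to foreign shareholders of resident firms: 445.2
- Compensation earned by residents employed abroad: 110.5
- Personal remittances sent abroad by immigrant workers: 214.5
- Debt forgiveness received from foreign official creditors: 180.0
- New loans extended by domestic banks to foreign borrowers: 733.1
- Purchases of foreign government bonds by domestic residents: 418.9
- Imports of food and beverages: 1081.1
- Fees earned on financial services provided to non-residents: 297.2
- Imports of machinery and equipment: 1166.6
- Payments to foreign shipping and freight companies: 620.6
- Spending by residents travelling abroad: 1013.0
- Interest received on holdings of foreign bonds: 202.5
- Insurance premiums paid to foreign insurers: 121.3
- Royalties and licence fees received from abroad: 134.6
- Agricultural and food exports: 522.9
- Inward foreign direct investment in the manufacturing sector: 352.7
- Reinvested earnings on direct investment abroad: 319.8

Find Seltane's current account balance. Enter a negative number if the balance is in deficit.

-3074.8

Goods: 522.9 - 1166.6 - 1081.1 = -1724.8
Services: -620.6 + 297.2 + 134.6 - 1013.0 - 121.3 = -1323.1
Primary income: 202.5 - 445.2 + 110.5 + 319.8 = 187.6
Secondary income: -214.5
Current account = (-1724.8) + (-1323.1) + 187.6 + (-214.5) = -3074.8
(Excluded from the current account — capital account: debt forgiveness received from foreign official creditors 180.0; financial account: new loans extended by domestic banks to foreign borrowers 733.1, purchases of foreign government bonds by domestic residents 418.9, inward foreign direct investment in the manufacturing sector 352.7.)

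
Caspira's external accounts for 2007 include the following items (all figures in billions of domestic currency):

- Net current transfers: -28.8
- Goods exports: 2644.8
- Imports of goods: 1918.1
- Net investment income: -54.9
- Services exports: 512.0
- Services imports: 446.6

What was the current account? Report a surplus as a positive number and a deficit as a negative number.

708.4

Goods balance = 2644.8 - 1918.1 = 726.7
Services balance = 512.0 - 446.6 = 65.4
Trade balance (goods + services) = 726.7 + 65.4 = 792.1
Net primary income = -54.9
Net secondary income = -28.8
Current account = 792.1 + (-54.9) + (-28.8) = 708.4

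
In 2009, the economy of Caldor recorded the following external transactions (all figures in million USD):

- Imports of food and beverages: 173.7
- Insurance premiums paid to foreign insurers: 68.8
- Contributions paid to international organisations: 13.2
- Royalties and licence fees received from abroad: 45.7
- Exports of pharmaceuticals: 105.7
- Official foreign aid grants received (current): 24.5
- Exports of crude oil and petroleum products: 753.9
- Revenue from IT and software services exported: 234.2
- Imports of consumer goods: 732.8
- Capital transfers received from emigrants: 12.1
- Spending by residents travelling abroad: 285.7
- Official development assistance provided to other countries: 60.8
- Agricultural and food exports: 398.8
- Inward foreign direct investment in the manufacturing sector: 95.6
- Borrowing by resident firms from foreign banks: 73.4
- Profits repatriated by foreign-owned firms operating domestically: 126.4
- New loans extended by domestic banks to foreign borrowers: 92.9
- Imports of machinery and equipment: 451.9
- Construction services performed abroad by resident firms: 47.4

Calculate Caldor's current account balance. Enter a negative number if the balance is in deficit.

-303.1

Goods: -732.8 - 173.7 + 398.8 - 451.9 + 105.7 + 753.9 = -100.0
Services: -68.8 + 45.7 + 234.2 - 285.7 + 47.4 = -27.2
Primary income: -126.4
Secondary income: -60.8 - 13.2 + 24.5 = -49.5
Current account = (-100.0) + (-27.2) + (-126.4) + (-49.5) = -303.1
(Excluded from the current account — capital account: capital transfers received from emigrants 12.1; financial account: inward foreign direct investment in the manufacturing sector 95.6, borrowing by resident firms from foreign banks 73.4, new loans extended by domestic banks to foreign borrowers 92.9.)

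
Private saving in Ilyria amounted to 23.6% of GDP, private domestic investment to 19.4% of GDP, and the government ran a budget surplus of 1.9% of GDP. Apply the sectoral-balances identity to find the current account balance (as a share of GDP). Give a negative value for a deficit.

6.1

By the sectoral-balances identity, CA = (S_private - I) + (T - G).
Private balance = 23.6 - 19.4 = 4.2
Government balance (T - G) = 1.9
CA = 4.2 + 1.9 = 6.1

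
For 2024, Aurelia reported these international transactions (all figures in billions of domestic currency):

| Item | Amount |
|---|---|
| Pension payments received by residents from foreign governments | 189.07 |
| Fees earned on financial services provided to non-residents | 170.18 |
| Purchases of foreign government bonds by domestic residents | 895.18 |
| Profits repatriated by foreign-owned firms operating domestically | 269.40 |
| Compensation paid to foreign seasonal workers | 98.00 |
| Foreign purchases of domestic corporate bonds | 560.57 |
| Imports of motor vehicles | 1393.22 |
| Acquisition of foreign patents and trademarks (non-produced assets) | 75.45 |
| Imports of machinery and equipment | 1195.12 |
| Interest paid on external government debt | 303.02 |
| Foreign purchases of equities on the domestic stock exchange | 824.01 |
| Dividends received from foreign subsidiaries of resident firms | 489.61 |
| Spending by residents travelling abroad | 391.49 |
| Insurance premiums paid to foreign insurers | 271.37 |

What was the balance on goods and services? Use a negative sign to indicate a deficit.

-3081.02

Goods: -1393.22 - 1195.12 = -2588.34
Services: -391.49 - 271.37 + 170.18 = -492.68
Trade balance = -2588.34 + (-492.68) = -3081.02
(Excluded from the trade balance — secondary income: pension payments received by residents from foreign governments 189.07; financial account: purchases of foreign government bonds by domestic residents 895.18, foreign purchases of domestic corporate bonds 560.57, foreign purchases of equities on the domestic stock exchange 824.01; primary income: profits repatriated by foreign-owned firms operating domestically 269.40, compensation paid to foreign seasonal workers 98.00, interest paid on external government debt 303.02, dividends received from foreign subsidiaries of resident firms 489.61; capital account: acquisition of foreign patents and trademarks (non-produced assets) 75.45.)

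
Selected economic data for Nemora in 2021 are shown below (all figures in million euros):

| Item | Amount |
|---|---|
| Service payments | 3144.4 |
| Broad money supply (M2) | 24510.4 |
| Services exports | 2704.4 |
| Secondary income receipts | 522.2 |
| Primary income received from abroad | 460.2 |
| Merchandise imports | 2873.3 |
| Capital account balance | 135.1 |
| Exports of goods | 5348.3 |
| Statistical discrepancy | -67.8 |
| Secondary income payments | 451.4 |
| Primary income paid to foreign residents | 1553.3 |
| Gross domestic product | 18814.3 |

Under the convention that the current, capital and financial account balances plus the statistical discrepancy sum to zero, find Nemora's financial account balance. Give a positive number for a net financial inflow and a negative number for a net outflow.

-1080.0

Goods balance = 5348.3 - 2873.3 = 2475.0
Services balance = 2704.4 - 3144.4 = -440.0
Trade balance (goods + services) = 2475.0 + (-440.0) = 2035.0
Net primary income = 460.2 - 1553.3 = -1093.1
Net secondary income = 522.2 - 451.4 = 70.8
Current account = 2035.0 + (-1093.1) + 70.8 = 1012.7
Financial account = -(1012.7 + 135.1 + (-67.8)) = -1080.0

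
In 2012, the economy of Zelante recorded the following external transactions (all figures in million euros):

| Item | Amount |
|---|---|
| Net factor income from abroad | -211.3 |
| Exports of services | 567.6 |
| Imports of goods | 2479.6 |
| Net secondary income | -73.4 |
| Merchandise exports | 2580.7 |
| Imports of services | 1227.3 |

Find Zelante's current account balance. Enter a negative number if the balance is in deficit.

-843.3

Goods balance = 2580.7 - 2479.6 = 101.1
Services balance = 567.6 - 1227.3 = -659.7
Trade balance (goods + services) = 101.1 + (-659.7) = -558.6
Net primary income = -211.3
Net secondary income = -73.4
Current account = -558.6 + (-211.3) + (-73.4) = -843.3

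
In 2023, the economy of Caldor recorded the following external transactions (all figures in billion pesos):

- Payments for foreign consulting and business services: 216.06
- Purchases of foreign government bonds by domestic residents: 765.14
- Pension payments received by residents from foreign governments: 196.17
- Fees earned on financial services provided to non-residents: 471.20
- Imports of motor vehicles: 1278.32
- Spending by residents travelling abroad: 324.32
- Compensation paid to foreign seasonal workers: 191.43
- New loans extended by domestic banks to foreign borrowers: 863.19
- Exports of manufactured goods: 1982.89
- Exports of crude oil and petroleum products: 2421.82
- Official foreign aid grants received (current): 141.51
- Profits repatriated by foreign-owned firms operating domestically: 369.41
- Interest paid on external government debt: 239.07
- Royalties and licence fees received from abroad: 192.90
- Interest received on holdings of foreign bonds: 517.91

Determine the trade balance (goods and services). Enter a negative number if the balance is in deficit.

Goods: -1278.32 + 2421.82 + 1982.89 = 3126.39
Services: -324.32 + 471.20 + 192.90 - 216.06 = 123.72
Trade balance = 3126.39 + 123.72 = 3250.11
(Excluded from the trade balance — financial account: purchases of foreign government bonds by domestic residents 765.14, new loans extended by domestic banks to foreign borrowers 863.19; secondary income: pension payments received by residents from foreign governments 196.17, official foreign aid grants received (current) 141.51; primary income: compensation paid to foreign seasonal workers 191.43, profits repatriated by foreign-owned firms operating domestically 369.41, interest paid on external government debt 239.07, interest received on holdings of foreign bonds 517.91.)

3250.11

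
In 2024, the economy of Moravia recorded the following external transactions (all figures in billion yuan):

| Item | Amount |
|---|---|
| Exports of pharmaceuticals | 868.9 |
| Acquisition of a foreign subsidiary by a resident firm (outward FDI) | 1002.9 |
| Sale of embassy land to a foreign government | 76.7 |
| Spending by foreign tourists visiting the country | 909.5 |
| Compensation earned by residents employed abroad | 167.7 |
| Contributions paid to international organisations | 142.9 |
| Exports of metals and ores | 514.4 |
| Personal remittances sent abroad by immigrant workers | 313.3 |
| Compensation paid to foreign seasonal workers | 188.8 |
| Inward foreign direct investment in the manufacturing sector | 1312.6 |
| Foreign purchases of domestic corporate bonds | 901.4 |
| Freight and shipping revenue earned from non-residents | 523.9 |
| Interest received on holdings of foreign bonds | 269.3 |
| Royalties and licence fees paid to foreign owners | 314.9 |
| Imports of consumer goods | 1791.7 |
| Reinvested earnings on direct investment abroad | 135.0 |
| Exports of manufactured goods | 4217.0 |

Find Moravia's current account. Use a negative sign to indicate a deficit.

Goods: 868.9 + 514.4 - 1791.7 + 4217.0 = 3808.6
Services: 523.9 + 909.5 - 314.9 = 1118.5
Primary income: 135.0 - 188.8 + 269.3 + 167.7 = 383.2
Secondary income: -313.3 - 142.9 = -456.2
Current account = 3808.6 + 1118.5 + 383.2 + (-456.2) = 4854.1
(Excluded from the current account — financial account: acquisition of a foreign subsidiary by a resident firm (outward FDI) 1002.9, inward foreign direct investment in the manufacturing sector 1312.6, foreign purchases of domestic corporate bonds 901.4; capital account: sale of embassy land to a foreign government 76.7.)

4854.1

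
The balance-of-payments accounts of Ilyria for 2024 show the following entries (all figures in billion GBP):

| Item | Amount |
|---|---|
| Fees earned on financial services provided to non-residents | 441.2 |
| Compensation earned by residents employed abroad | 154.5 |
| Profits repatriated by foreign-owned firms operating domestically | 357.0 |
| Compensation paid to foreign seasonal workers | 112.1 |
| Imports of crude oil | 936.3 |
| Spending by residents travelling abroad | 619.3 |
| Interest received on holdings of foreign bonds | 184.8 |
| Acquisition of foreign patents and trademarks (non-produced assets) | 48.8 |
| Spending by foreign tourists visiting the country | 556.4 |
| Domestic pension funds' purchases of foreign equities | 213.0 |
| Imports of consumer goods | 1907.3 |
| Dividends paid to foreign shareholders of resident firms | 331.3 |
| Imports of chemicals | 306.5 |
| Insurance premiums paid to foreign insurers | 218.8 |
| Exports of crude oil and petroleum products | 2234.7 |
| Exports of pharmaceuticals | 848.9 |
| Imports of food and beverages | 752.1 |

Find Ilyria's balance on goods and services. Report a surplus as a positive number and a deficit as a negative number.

-659.1

Goods: 2234.7 - 752.1 - 306.5 + 848.9 - 936.3 - 1907.3 = -818.6
Services: 556.4 + 441.2 - 218.8 - 619.3 = 159.5
Trade balance = -818.6 + 159.5 = -659.1
(Excluded from the trade balance — primary income: compensation earned by residents employed abroad 154.5, profits repatriated by foreign-owned firms operating domestically 357.0, compensation paid to foreign seasonal workers 112.1, interest received on holdings of foreign bonds 184.8, dividends paid to foreign shareholders of resident firms 331.3; capital account: acquisition of foreign patents and trademarks (non-produced assets) 48.8; financial account: domestic pension funds' purchases of foreign equities 213.0.)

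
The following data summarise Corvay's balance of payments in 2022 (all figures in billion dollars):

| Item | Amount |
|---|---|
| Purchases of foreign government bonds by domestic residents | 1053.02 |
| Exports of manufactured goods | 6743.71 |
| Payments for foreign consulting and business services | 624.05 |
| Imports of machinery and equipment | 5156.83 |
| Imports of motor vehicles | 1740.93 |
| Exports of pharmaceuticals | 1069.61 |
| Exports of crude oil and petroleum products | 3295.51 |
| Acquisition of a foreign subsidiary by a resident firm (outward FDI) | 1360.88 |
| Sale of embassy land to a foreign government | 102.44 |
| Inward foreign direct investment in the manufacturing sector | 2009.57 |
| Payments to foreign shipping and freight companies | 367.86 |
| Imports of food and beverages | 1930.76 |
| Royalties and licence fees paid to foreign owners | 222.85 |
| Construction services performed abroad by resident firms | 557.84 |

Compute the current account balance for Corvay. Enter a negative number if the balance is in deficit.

1623.39

Goods: -5156.83 + 6743.71 - 1740.93 + 1069.61 + 3295.51 - 1930.76 = 2280.31
Services: -367.86 - 222.85 - 624.05 + 557.84 = -656.92
Current account = 2280.31 + (-656.92) = 1623.39
(Excluded from the current account — financial account: purchases of foreign government bonds by domestic residents 1053.02, acquisition of a foreign subsidiary by a resident firm (outward FDI) 1360.88, inward foreign direct investment in the manufacturing sector 2009.57; capital account: sale of embassy land to a foreign government 102.44.)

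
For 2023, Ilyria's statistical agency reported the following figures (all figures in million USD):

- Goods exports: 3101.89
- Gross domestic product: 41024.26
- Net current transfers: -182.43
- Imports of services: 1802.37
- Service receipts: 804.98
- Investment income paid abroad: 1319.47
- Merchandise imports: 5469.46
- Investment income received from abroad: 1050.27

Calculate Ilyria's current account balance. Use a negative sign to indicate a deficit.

Goods balance = 3101.89 - 5469.46 = -2367.57
Services balance = 804.98 - 1802.37 = -997.39
Trade balance (goods + services) = -2367.57 + (-997.39) = -3364.96
Net primary income = 1050.27 - 1319.47 = -269.20
Net secondary income = -182.43
Current account = -3364.96 + (-269.20) + (-182.43) = -3816.59

-3816.59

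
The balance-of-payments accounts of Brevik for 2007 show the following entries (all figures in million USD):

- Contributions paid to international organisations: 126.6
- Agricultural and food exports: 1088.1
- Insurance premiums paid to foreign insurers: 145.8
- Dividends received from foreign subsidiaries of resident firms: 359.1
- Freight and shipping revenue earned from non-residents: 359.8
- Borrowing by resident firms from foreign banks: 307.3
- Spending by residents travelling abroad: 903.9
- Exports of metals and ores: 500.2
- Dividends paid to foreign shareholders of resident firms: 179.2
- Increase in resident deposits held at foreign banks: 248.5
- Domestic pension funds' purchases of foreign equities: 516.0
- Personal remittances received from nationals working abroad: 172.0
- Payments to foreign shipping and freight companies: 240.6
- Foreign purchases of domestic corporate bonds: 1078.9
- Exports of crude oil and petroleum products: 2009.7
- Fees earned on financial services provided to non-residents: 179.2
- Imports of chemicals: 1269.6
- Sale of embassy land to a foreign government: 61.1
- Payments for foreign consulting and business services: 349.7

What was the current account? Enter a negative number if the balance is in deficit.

1452.7

Goods: 1088.1 + 500.2 + 2009.7 - 1269.6 = 2328.4
Services: -903.9 - 349.7 - 240.6 + 179.2 - 145.8 + 359.8 = -1101.0
Primary income: -179.2 + 359.1 = 179.9
Secondary income: -126.6 + 172.0 = 45.4
Current account = 2328.4 + (-1101.0) + 179.9 + 45.4 = 1452.7
(Excluded from the current account — financial account: borrowing by resident firms from foreign banks 307.3, increase in resident deposits held at foreign banks 248.5, domestic pension funds' purchases of foreign equities 516.0, foreign purchases of domestic corporate bonds 1078.9; capital account: sale of embassy land to a foreign government 61.1.)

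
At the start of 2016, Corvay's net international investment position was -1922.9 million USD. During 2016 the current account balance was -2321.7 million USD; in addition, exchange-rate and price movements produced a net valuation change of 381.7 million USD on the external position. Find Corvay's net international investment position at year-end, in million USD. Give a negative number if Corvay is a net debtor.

Change in NIIP = current account + net valuation change = -2321.7 + 381.7 = -1940.0
End-of-year NIIP = -1922.9 + (-1940.0) = -3862.9

-3862.9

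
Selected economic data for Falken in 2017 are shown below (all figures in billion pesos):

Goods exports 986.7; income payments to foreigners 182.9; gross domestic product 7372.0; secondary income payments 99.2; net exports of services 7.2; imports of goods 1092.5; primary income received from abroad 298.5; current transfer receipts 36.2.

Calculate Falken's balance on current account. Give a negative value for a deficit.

Goods balance = 986.7 - 1092.5 = -105.8
Services balance = 7.2
Trade balance (goods + services) = -105.8 + 7.2 = -98.6
Net primary income = 298.5 - 182.9 = 115.6
Net secondary income = 36.2 - 99.2 = -63.0
Current account = -98.6 + 115.6 + (-63.0) = -46.0

-46.0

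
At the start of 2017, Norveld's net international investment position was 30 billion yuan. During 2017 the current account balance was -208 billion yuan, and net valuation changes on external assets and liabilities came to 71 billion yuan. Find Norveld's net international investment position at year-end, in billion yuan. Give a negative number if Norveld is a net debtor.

-107

Change in NIIP = current account + net valuation change = -208 + 71 = -137
End-of-year NIIP = 30 + (-137) = -107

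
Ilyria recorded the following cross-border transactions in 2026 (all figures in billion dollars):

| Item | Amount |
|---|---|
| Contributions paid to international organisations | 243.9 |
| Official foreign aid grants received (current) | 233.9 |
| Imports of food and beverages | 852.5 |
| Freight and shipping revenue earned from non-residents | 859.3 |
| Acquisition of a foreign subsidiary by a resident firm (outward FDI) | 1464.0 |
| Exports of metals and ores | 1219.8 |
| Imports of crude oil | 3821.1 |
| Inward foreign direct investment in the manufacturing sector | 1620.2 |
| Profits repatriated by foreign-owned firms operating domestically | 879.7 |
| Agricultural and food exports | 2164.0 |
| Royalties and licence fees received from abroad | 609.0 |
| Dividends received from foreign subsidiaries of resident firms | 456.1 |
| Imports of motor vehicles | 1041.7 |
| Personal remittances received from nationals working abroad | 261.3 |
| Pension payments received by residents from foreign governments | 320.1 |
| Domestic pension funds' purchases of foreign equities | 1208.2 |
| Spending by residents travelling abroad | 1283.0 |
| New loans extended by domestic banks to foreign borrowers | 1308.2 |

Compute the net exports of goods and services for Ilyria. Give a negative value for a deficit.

-2146.2

Goods: -852.5 - 3821.1 + 1219.8 + 2164.0 - 1041.7 = -2331.5
Services: -1283.0 + 609.0 + 859.3 = 185.3
Trade balance = -2331.5 + 185.3 = -2146.2
(Excluded from the trade balance — secondary income: contributions paid to international organisations 243.9, official foreign aid grants received (current) 233.9, personal remittances received from nationals working abroad 261.3, pension payments received by residents from foreign governments 320.1; financial account: acquisition of a foreign subsidiary by a resident firm (outward FDI) 1464.0, inward foreign direct investment in the manufacturing sector 1620.2, domestic pension funds' purchases of foreign equities 1208.2, new loans extended by domestic banks to foreign borrowers 1308.2; primary income: profits repatriated by foreign-owned firms operating domestically 879.7, dividends received from foreign subsidiaries of resident firms 456.1.)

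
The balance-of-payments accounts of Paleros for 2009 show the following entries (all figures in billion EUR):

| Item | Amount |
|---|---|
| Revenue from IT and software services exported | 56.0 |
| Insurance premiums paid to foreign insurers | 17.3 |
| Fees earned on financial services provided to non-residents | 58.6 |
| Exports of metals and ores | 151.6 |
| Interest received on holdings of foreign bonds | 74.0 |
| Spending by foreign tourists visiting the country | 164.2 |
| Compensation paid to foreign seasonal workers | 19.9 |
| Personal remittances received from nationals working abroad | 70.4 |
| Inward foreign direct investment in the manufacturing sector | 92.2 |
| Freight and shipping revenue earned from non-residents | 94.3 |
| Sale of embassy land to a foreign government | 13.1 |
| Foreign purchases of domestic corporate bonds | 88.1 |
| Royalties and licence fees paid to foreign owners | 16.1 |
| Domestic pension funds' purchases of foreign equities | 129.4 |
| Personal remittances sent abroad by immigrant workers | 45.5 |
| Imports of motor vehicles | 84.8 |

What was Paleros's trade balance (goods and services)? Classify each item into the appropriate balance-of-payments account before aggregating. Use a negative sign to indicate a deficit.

406.5

Goods: 151.6 - 84.8 = 66.8
Services: 94.3 + 58.6 - 16.1 + 164.2 - 17.3 + 56.0 = 339.7
Trade balance = 66.8 + 339.7 = 406.5
(Excluded from the trade balance — primary income: interest received on holdings of foreign bonds 74.0, compensation paid to foreign seasonal workers 19.9; secondary income: personal remittances received from nationals working abroad 70.4, personal remittances sent abroad by immigrant workers 45.5; financial account: inward foreign direct investment in the manufacturing sector 92.2, foreign purchases of domestic corporate bonds 88.1, domestic pension funds' purchases of foreign equities 129.4; capital account: sale of embassy land to a foreign government 13.1.)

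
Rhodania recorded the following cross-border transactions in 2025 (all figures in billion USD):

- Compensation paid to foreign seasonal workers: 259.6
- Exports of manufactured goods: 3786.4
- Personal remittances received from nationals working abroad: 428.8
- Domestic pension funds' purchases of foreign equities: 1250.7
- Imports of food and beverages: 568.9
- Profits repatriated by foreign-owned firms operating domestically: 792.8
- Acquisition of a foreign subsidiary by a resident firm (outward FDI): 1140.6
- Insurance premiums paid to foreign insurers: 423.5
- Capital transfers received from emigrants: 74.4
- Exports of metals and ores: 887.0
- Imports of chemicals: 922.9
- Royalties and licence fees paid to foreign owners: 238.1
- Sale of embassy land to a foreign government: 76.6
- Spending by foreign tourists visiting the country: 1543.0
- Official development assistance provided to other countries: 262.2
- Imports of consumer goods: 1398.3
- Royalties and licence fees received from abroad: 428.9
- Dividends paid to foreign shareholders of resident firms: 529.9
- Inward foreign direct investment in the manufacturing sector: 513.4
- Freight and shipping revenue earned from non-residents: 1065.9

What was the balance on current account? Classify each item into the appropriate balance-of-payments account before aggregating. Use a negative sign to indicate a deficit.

Goods: -568.9 + 3786.4 - 922.9 - 1398.3 + 887.0 = 1783.3
Services: 428.9 + 1065.9 - 238.1 - 423.5 + 1543.0 = 2376.2
Primary income: -792.8 - 259.6 - 529.9 = -1582.3
Secondary income: -262.2 + 428.8 = 166.6
Current account = 1783.3 + 2376.2 + (-1582.3) + 166.6 = 2743.8
(Excluded from the current account — financial account: domestic pension funds' purchases of foreign equities 1250.7, acquisition of a foreign subsidiary by a resident firm (outward FDI) 1140.6, inward foreign direct investment in the manufacturing sector 513.4; capital account: capital transfers received from emigrants 74.4, sale of embassy land to a foreign government 76.6.)

2743.8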